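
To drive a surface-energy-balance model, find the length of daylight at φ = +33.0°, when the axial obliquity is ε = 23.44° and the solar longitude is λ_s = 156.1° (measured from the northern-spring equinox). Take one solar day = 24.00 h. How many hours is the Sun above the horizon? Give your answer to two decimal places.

12.81 h

Solar declination: sin δ = sin ε · sin λ_s = sin 23.44° × sin 156.1° = 0.16116, so δ = +9.274°.
cos H₀ = −tan φ · tan δ = −tan(+33.0°) × tan(+9.274°) = -0.1060, so H₀ = 1.6770 rad = 96.09°.
Daylight = 2H₀/(2π) × 24.00 h = (1.6770/π) × 24.00 = 12.81 h.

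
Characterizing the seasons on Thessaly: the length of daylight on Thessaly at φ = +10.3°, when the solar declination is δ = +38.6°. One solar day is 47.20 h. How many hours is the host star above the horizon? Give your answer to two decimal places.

cos H₀ = −tan φ · tan δ = −tan(+10.3°) × tan(+38.600°) = -0.1451, so H₀ = 1.7164 rad = 98.34°.
Daylight = 2H₀/(2π) × 47.20 h = (1.7164/π) × 47.20 = 25.79 h.

25.79 h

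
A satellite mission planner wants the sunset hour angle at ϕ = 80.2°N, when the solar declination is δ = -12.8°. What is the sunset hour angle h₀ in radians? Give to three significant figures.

h₀ = 0.00 rad

cos h₀ = −tan ϕ · tan δ = 1.3153 ≥ 1, so the Sun never rises (polar night) and h₀ = 0.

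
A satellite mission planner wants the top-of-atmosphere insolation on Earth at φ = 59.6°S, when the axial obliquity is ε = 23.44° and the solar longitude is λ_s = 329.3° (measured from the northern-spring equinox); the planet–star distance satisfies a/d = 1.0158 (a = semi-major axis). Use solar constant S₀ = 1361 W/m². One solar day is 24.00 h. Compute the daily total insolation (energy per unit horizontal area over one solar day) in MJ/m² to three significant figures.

31.0 MJ/m²

Solar declination: sin δ = sin ε · sin λ_s = sin 23.44° × sin 329.3° = -0.20309, so δ = -11.718°.
cos H₀ = −tan(-59.6°) tan(-11.718°) = -0.3535, H₀ = 1.9321 rad.
Bracket: H₀ sin φ sin δ + cos φ cos δ sin H₀ = 1.9321×-0.86251×-0.20309 + 0.50603×0.97916×0.93543 = 0.338440 + 0.463491 = 0.801931.
Inverse-square distance factor (a/d)² = 1.0158² = 1.031850.
Q̄ = (S₀/π) × 1.031850 × [bracket] = (1361/π) × 1.031850 × 0.801931 = 358.48 W/m².
Daily total = Q̄ × 24.00 h × 3600 s/h = 358.48 × 24.00 × 3600 / 10⁶ = 30.97 MJ/m².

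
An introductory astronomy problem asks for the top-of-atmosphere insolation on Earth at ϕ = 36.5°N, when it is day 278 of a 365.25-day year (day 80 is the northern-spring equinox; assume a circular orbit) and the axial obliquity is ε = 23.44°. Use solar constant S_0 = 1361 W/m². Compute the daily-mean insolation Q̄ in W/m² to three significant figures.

Solar longitude: L_s = 360° × (278 − 80)/365.25 = 195.154°.
sin δ = sin 23.44° × sin 195.154° = -0.10399, so δ = -5.969°.
cos h₀ = −tan(+36.5°) tan(-5.969°) = 0.0774, h₀ = 1.4934 rad.
Bracket: h₀ sin ϕ sin δ + cos ϕ cos δ sin h₀ = 1.4934×0.59482×-0.10399 + 0.80386×0.99458×0.99700 = -0.092375 + 0.797105 = 0.704730.
Q̄ = (S_0/π) × [bracket] = (1361/π) × 0.704730 = 305.3 W/m².

Q̄ ≈ 305 W/m²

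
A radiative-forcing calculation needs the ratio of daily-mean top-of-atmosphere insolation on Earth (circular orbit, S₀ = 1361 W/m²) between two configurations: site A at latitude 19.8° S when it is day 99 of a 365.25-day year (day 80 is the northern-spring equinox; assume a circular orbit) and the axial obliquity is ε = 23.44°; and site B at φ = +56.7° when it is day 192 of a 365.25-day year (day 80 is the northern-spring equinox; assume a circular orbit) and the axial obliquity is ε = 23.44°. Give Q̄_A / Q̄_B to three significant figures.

— Configuration A (φ=-19.8°):
Solar longitude: λ_s = 360° × (99 − 80)/365.25 = 18.727°.
sin δ = sin 23.44° × sin 18.727° = 0.12771, so δ = +7.337°.
cos H₀ = −tan(-19.8°) tan(+7.337°) = 0.0464, H₀ = 1.5244 rad.
Bracket: H₀ sin φ sin δ + cos φ cos δ sin H₀ = 1.5244×-0.33874×0.12771 + 0.94088×0.99181×0.99892 = -0.065946 + 0.932166 = 0.866220.
Q̄ = (S₀/π) × [bracket] = (1361/π) × 0.866220 = 375.26 W/m².
— Configuration B (φ=+56.7°):
Solar longitude: λ_s = 360° × (192 − 80)/365.25 = 110.390°.
sin δ = sin 23.44° × sin 110.390° = 0.37286, so δ = +21.892°.
cos H₀ = −tan(+56.7°) tan(+21.892°) = -0.6117, H₀ = 2.2291 rad.
Bracket: H₀ sin φ sin δ + cos φ cos δ sin H₀ = 2.2291×0.83581×0.37286 + 0.54902×0.92789×0.79105 = 0.694677 + 0.402985 = 1.097662.
Q̄ = (S₀/π) × [bracket] = (1361/π) × 1.097662 = 475.53 W/m².
Ratio Q̄_A / Q̄_B = 375.26 / 475.53 = 0.7891.

Q̄_A / Q̄_B ≈ 0.789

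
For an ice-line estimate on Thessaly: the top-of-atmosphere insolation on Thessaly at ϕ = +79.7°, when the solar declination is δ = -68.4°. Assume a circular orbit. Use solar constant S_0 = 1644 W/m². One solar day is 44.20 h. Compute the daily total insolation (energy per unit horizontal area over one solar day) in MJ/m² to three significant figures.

cos h₀ = −tan(+79.7°) tan(-68.400°) = 13.8981 ≥ 1 ⇒ polar night, h₀ = 0 and Q̄ = 0.
Daily total = Q̄ × 44.20 h × 3600 s/h = 0.00 MJ/m².

0.00 MJ/m²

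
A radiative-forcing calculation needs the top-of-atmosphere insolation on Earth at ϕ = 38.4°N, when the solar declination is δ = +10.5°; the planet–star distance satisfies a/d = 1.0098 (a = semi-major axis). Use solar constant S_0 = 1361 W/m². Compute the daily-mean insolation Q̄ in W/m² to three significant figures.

Q̄ ≈ 423 W/m²

cos h₀ = −tan(+38.4°) tan(+10.500°) = -0.1469, h₀ = 1.7182 rad.
Bracket: h₀ sin ϕ sin δ + cos ϕ cos δ sin h₀ = 1.7182×0.62115×0.18224 + 0.78369×0.98325×0.98915 = 0.194497 + 0.762203 = 0.956700.
Inverse-square distance factor (a/d)² = 1.0098² = 1.019696.
Q̄ = (S_0/π) × 1.019696 × [bracket] = (1361/π) × 1.019696 × 0.956700 = 422.6 W/m².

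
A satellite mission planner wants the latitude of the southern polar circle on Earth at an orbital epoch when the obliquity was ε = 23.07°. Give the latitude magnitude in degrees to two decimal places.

66.93°

The polar circle is the lowest latitude that experiences at least one full rotation of continuous darkness at the northern-summer solstice; it lies at |ϕ| = 90° − ε = 90° − 23.07° = 66.93°.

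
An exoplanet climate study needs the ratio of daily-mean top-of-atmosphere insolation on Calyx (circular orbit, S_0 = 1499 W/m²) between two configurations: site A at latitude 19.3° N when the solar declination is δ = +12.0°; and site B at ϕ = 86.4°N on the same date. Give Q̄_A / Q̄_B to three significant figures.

Q̄_A / Q̄_B ≈ 1.59

— Configuration A (ϕ=+19.3°):
cos h₀ = −tan(+19.3°) tan(+12.000°) = -0.0744, h₀ = 1.6453 rad.
Bracket: h₀ sin ϕ sin δ + cos ϕ cos δ sin h₀ = 1.6453×0.33051×0.20791 + 0.94380×0.97815×0.99723 = 0.113059 + 0.920621 = 1.033680.
Q̄ = (S_0/π) × [bracket] = (1499/π) × 1.033680 = 493.22 W/m².
— Configuration B (ϕ=+86.4°):
cos h₀ = −tan(+86.4°) tan(+12.000°) = -3.3785 ≤ −1 ⇒ polar day, h₀ = π.
Bracket: h₀ sin ϕ sin δ + cos ϕ cos δ sin h₀ = 3.1416×0.99803×0.20791 + 0.06279×0.97815×0.00000 = 0.651883 + 0.000000 = 0.651883.
Q̄ = (S_0/π) × [bracket] = (1499/π) × 0.651883 = 311.04 W/m².
Ratio Q̄_A / Q̄_B = 493.22 / 311.04 = 1.586.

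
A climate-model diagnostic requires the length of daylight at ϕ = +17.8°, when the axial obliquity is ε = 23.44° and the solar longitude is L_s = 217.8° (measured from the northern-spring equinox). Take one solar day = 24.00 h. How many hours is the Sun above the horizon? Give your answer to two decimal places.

Solar declination: sin δ = sin ε · sin L_s = sin 23.44° × sin 217.8° = -0.24381, so δ = -14.111°.
cos h₀ = −tan ϕ · tan δ = −tan(+17.8°) × tan(-14.111°) = 0.0807, so h₀ = 1.4900 rad = 85.37°.
Daylight = 2h₀/(2π) × 24.00 h = (1.4900/π) × 24.00 = 11.38 h.

11.38 h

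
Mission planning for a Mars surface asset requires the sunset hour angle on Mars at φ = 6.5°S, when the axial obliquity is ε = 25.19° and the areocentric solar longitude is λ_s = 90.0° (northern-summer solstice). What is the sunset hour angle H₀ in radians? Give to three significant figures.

sin δ = sin 25.19° × sin 90.0° = 0.42562, so δ = +25.190°.
cos H₀ = −tan φ · tan δ = −tan(-6.5°) × tan(+25.190°) = 0.0536, so H₀ = 1.5172 rad = 86.93°.

H₀ = 1.52 rad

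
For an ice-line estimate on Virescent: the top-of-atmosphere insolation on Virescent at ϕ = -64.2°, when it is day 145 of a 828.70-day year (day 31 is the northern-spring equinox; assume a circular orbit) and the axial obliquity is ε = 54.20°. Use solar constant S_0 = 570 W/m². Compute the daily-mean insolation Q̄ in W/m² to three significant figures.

Q̄ ≈ 0.00 W/m²

Solar longitude: L_s = 360° × (145 − 31)/828.70 = 49.523°.
sin δ = sin 54.20° × sin 49.523° = 0.61695, so δ = +38.094°.
cos h₀ = −tan(-64.2°) tan(+38.094°) = 1.6216 ≥ 1 ⇒ polar night, h₀ = 0 and Q̄ = 0.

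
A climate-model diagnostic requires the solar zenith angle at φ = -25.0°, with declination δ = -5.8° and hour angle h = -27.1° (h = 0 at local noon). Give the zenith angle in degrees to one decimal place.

cos θ_z = sin φ sin δ + cos φ cos δ cos h = 0.042708 + 0.802677 = 0.845385.
θ_z = arccos(0.845385) = 32.3°.

θ_z = 32.3°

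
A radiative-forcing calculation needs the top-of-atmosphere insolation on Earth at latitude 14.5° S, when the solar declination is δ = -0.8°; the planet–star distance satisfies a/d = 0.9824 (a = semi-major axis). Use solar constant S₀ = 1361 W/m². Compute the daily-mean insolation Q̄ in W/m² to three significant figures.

cos H₀ = −tan(-14.5°) tan(-0.800°) = -0.0036, H₀ = 1.5744 rad.
Bracket: H₀ sin φ sin δ + cos φ cos δ sin H₀ = 1.5744×-0.25038×-0.01396 + 0.96815×0.99990×0.99999 = 0.005503 + 0.968044 = 0.973547.
Inverse-square distance factor (a/d)² = 0.9824² = 0.965110.
Q̄ = (S₀/π) × 0.965110 × [bracket] = (1361/π) × 0.965110 × 0.973547 = 407.0 W/m².

Q̄ ≈ 407 W/m²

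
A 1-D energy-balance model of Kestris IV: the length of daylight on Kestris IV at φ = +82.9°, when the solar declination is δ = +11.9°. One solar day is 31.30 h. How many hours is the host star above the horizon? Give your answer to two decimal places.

Sunrise equation: cos H₀ = −tan φ · tan δ = -1.6919 ≤ −1, so the host star never sets (polar day) and H₀ = π.
Daylight = 2H₀/(2π) × 31.30 h = (3.1416/π) × 31.30 = 31.30 h.

31.30 h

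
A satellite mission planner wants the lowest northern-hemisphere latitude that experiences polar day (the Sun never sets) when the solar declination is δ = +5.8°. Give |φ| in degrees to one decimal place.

Polar day requires cos H₀ = −tan φ tan δ ≤ −1, i.e. tan φ tan δ ≥ 1.
The boundary is |tan φ| · |tan δ| = 1, so |φ| = 90° − |δ| = 90° − 5.8° = 84.2° in the northern hemisphere.

|φ| = 84.2°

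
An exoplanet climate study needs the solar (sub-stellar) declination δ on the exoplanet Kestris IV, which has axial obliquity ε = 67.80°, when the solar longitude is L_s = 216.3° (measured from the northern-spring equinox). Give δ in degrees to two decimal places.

δ = -33.24°

sin δ = sin ε · sin L_s = sin 67.80° × sin 216.3° = -0.548128.
δ = arcsin(-0.548128) = -33.24°.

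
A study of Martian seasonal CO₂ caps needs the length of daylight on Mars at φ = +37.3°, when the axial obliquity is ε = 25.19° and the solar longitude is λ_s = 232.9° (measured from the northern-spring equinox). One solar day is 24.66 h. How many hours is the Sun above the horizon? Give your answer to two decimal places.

10.14 h

Solar declination: sin δ = sin ε · sin λ_s = sin 25.19° × sin 232.9° = -0.33947, so δ = -19.845°.
cos H₀ = −tan φ · tan δ = −tan(+37.3°) × tan(-19.845°) = 0.2749, so H₀ = 1.2923 rad = 74.04°.
Daylight = 2H₀/(2π) × 24.66 h = (1.2923/π) × 24.66 = 10.14 h.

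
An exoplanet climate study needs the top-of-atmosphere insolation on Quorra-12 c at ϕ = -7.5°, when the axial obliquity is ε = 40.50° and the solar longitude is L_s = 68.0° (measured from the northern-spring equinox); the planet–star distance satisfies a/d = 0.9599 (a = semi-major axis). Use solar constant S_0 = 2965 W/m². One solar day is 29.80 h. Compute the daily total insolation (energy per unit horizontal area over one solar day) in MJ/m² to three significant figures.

Solar declination: sin δ = sin ε · sin L_s = sin 40.50° × sin 68.0° = 0.60216, so δ = +37.025°.
cos h₀ = −tan(-7.5°) tan(+37.025°) = 0.0993, h₀ = 1.4713 rad.
Bracket: h₀ sin ϕ sin δ + cos ϕ cos δ sin h₀ = 1.4713×-0.13053×0.60216 + 0.99144×0.79838×0.99506 = -0.115644 + 0.787636 = 0.671992.
Inverse-square distance factor (a/d)² = 0.9599² = 0.921408.
Q̄ = (S_0/π) × 0.921408 × [bracket] = (2965/π) × 0.921408 × 0.671992 = 584.37 W/m².
Daily total = Q̄ × 29.80 h × 3600 s/h = 584.37 × 29.80 × 3600 / 10⁶ = 62.69 MJ/m².

62.7 MJ/m²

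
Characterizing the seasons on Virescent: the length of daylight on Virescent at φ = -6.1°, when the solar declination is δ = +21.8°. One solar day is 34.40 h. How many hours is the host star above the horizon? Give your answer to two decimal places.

cos H₀ = −tan φ · tan δ = −tan(-6.1°) × tan(+21.800°) = 0.0427, so H₀ = 1.5280 rad = 87.55°.
Daylight = 2H₀/(2π) × 34.40 h = (1.5280/π) × 34.40 = 16.73 h.

16.73 h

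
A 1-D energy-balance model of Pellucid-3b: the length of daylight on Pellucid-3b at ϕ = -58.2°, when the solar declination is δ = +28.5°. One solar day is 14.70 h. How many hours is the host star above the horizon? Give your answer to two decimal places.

cos h₀ = −tan ϕ · tan δ = −tan(-58.2°) × tan(+28.500°) = 0.8757, so h₀ = 0.5039 rad = 28.87°.
Daylight = 2h₀/(2π) × 14.70 h = (0.5039/π) × 14.70 = 2.36 h.

2.36 h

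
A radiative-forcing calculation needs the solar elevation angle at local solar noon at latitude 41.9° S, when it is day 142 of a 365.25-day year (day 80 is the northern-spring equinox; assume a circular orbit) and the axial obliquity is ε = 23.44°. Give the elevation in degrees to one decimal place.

Solar longitude: λ_s = 360° × (142 − 80)/365.25 = 61.109°.
sin δ = sin 23.44° × sin 61.109° = 0.34828, so δ = +20.382°.
At local noon the hour angle is zero, so the zenith angle equals |φ − δ| = |-41.9° − (+20.382°)| = 62.282°.
Elevation = 90° − 62.282° = 27.7°.

27.7°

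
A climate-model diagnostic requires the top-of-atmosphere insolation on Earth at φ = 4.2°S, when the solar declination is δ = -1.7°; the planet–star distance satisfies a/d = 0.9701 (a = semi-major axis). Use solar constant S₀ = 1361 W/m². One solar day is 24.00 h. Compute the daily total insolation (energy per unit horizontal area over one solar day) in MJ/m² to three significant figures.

cos H₀ = −tan(-4.2°) tan(-1.700°) = -0.0022, H₀ = 1.5730 rad.
Bracket: H₀ sin φ sin δ + cos φ cos δ sin H₀ = 1.5730×-0.07324×-0.02967 + 0.99731×0.99956×1.00000 = 0.003418 + 0.996871 = 1.000289.
Inverse-square distance factor (a/d)² = 0.9701² = 0.941094.
Q̄ = (S₀/π) × 0.941094 × [bracket] = (1361/π) × 0.941094 × 1.000289 = 407.82 W/m².
Daily total = Q̄ × 24.00 h × 3600 s/h = 407.82 × 24.00 × 3600 / 10⁶ = 35.24 MJ/m².

35.2 MJ/m²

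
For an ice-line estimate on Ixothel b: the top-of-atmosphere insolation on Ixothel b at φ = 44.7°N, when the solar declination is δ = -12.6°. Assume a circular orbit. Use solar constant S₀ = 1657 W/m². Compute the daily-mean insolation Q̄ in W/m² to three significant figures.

cos H₀ = −tan(+44.7°) tan(-12.600°) = 0.2212, H₀ = 1.3478 rad.
Bracket: H₀ sin φ sin δ + cos φ cos δ sin H₀ = 1.3478×0.70339×-0.21814 + 0.71080×0.97592×0.97523 = -0.206803 + 0.676501 = 0.469698.
Q̄ = (S₀/π) × [bracket] = (1657/π) × 0.469698 = 247.7 W/m².

Q̄ ≈ 248 W/m²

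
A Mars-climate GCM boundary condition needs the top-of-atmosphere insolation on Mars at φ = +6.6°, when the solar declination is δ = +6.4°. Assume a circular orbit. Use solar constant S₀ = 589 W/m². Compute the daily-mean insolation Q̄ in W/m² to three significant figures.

Q̄ ≈ 189 W/m²

cos H₀ = −tan(+6.6°) tan(+6.400°) = -0.0130, H₀ = 1.5838 rad.
Bracket: H₀ sin φ sin δ + cos φ cos δ sin H₀ = 1.5838×0.11494×0.11147 + 0.99337×0.99377×0.99992 = 0.020292 + 0.987102 = 1.007394.
Q̄ = (S₀/π) × [bracket] = (589/π) × 1.007394 = 188.9 W/m².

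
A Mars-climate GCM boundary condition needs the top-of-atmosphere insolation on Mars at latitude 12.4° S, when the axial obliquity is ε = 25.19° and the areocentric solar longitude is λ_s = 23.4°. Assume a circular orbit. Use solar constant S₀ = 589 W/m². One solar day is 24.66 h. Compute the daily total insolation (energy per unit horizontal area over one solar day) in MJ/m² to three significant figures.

15.1 MJ/m²

sin δ = sin 25.19° × sin 23.4° = 0.16903, so δ = +9.732°.
cos H₀ = −tan(-12.4°) tan(+9.732°) = 0.0377, H₀ = 1.5331 rad.
Bracket: H₀ sin φ sin δ + cos φ cos δ sin H₀ = 1.5331×-0.21474×0.16903 + 0.97667×0.98561×0.99929 = -0.055648 + 0.961932 = 0.906284.
Q̄ = (S₀/π) × [bracket] = (589/π) × 0.906284 = 169.91 W/m².
Daily total = Q̄ × 24.66 h × 3600 s/h = 169.91 × 24.66 × 3600 / 10⁶ = 15.08 MJ/m².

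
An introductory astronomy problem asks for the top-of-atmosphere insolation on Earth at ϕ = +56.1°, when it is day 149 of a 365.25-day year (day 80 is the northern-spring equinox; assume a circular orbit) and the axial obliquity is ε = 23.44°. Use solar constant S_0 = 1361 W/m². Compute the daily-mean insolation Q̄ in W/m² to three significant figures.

Solar longitude: L_s = 360° × (149 − 80)/365.25 = 68.008°.
sin δ = sin 23.44° × sin 68.008° = 0.36884, so δ = +21.644°.
cos h₀ = −tan(+56.1°) tan(+21.644°) = -0.5905, h₀ = 2.2025 rad.
Bracket: h₀ sin ϕ sin δ + cos ϕ cos δ sin h₀ = 2.2025×0.83001×0.36884 + 0.55775×0.92949×0.80701 = 0.674275 + 0.418373 = 1.092648.
Q̄ = (S_0/π) × [bracket] = (1361/π) × 1.092648 = 473.4 W/m².

Q̄ ≈ 473 W/m²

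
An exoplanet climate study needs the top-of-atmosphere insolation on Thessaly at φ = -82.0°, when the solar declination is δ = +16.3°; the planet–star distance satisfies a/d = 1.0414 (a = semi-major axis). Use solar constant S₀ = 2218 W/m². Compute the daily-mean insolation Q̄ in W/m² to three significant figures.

cos H₀ = −tan(-82.0°) tan(+16.300°) = 2.0807 ≥ 1 ⇒ polar night, H₀ = 0 and Q̄ = 0.
Inverse-square distance factor (a/d)² = 1.0414² = 1.084514.

Q̄ ≈ 0.00 W/m²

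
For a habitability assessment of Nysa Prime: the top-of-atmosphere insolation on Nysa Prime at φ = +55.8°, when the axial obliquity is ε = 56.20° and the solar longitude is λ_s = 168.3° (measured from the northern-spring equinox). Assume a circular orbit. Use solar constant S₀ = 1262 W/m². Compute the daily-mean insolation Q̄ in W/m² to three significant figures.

Solar declination: sin δ = sin ε · sin λ_s = sin 56.20° × sin 168.3° = 0.16851, so δ = +9.701°.
cos H₀ = −tan(+55.8°) tan(+9.701°) = -0.2516, H₀ = 1.8251 rad.
Bracket: H₀ sin φ sin δ + cos φ cos δ sin H₀ = 1.8251×0.82708×0.16851 + 0.56208×0.98570×0.96784 = 0.254366 + 0.536224 = 0.790590.
Q̄ = (S₀/π) × [bracket] = (1262/π) × 0.790590 = 317.6 W/m².

Q̄ ≈ 318 W/m²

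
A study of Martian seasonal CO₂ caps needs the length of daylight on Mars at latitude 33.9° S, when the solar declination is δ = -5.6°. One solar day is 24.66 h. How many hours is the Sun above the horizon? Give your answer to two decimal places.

12.85 h

cos H₀ = −tan φ · tan δ = −tan(-33.9°) × tan(-5.600°) = -0.0659, so H₀ = 1.6367 rad = 93.78°.
Daylight = 2H₀/(2π) × 24.66 h = (1.6367/π) × 24.66 = 12.85 h.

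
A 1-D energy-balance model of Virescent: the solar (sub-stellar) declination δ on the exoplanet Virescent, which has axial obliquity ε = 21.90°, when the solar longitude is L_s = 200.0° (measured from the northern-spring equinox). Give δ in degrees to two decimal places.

δ = -7.33°

sin δ = sin ε · sin L_s = sin 21.90° × sin 200.0° = -0.127569.
δ = arcsin(-0.127569) = -7.33°.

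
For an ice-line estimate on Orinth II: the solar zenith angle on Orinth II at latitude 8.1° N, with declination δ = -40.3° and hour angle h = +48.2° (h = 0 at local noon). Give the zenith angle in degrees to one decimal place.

θ_z = 65.7°

cos θ_z = sin φ sin δ + cos φ cos δ cos h = -0.091133 + 0.503272 = 0.412139.
θ_z = arccos(0.412139) = 65.7°.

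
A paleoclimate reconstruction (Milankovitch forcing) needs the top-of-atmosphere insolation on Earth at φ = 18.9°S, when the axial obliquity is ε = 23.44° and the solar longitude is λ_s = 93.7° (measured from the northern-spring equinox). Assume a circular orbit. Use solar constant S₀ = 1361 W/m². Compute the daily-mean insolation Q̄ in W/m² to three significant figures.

Q̄ ≈ 293 W/m²

Solar declination: sin δ = sin ε · sin λ_s = sin 23.44° × sin 93.7° = 0.39696, so δ = +23.388°.
cos H₀ = −tan(-18.9°) tan(+23.388°) = 0.1481, H₀ = 1.4222 rad.
Bracket: H₀ sin φ sin δ + cos φ cos δ sin H₀ = 1.4222×-0.32392×0.39696 + 0.94609×0.91784×0.98898 = -0.182871 + 0.858790 = 0.675919.
Q̄ = (S₀/π) × [bracket] = (1361/π) × 0.675919 = 292.8 W/m².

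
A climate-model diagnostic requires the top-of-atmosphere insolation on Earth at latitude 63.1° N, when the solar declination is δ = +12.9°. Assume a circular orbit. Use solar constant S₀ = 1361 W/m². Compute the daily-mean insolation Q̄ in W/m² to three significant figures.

cos H₀ = −tan(+63.1°) tan(+12.900°) = -0.4514, H₀ = 2.0392 rad.
Bracket: H₀ sin φ sin δ + cos φ cos δ sin H₀ = 2.0392×0.89180×0.22325 + 0.45243×0.97476×0.89230 = 0.405993 + 0.393514 = 0.799507.
Q̄ = (S₀/π) × [bracket] = (1361/π) × 0.799507 = 346.4 W/m².

Q̄ ≈ 346 W/m²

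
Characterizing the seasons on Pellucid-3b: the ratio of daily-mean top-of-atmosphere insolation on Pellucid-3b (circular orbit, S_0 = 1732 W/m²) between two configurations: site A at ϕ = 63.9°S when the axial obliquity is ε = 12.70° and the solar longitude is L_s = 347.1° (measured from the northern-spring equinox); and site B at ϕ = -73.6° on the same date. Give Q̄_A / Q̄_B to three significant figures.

Q̄_A / Q̄_B ≈ 1.42

— Configuration A (ϕ=-63.9°):
Solar declination: sin δ = sin ε · sin L_s = sin 12.70° × sin 347.1° = -0.04908, so δ = -2.813°.
cos h₀ = −tan(-63.9°) tan(-2.813°) = -0.1003, h₀ = 1.6713 rad.
Bracket: h₀ sin ϕ sin δ + cos ϕ cos δ sin h₀ = 1.6713×-0.89803×-0.04908 + 0.43994×0.99879×0.99496 = 0.073663 + 0.437193 = 0.510856.
Q̄ = (S_0/π) × [bracket] = (1732/π) × 0.510856 = 281.64 W/m².
— Configuration B (ϕ=-73.6°):
cos h₀ = −tan(-73.6°) tan(-2.813°) = -0.1670, h₀ = 1.7385 rad.
Bracket: h₀ sin ϕ sin δ + cos ϕ cos δ sin h₀ = 1.7385×-0.95931×-0.04908 + 0.28234×0.99879×0.98596 = 0.081854 + 0.278039 = 0.359893.
Q̄ = (S_0/π) × [bracket] = (1732/π) × 0.359893 = 198.41 W/m².
Ratio Q̄_A / Q̄_B = 281.64 / 198.41 = 1.419.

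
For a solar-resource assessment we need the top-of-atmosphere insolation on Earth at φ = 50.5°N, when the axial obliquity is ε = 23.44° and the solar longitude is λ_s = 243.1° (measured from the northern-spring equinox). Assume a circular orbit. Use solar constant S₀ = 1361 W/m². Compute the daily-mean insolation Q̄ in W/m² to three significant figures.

Solar declination: sin δ = sin ε · sin λ_s = sin 23.44° × sin 243.1° = -0.35475, so δ = -20.778°.
cos H₀ = −tan(+50.5°) tan(-20.778°) = 0.4603, H₀ = 1.0925 rad.
Bracket: H₀ sin φ sin δ + cos φ cos δ sin H₀ = 1.0925×0.77162×-0.35475 + 0.63608×0.93496×0.88778 = -0.299052 + 0.527971 = 0.228919.
Q̄ = (S₀/π) × [bracket] = (1361/π) × 0.228919 = 99.17 W/m².

Q̄ ≈ 99.2 W/m²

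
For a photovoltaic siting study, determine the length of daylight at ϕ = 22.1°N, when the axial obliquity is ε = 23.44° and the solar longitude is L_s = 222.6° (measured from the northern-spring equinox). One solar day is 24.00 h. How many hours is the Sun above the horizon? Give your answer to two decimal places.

Solar declination: sin δ = sin ε · sin L_s = sin 23.44° × sin 222.6° = -0.26925, so δ = -15.620°.
cos h₀ = −tan ϕ · tan δ = −tan(+22.1°) × tan(-15.620°) = 0.1135, so h₀ = 1.4570 rad = 83.48°.
Daylight = 2h₀/(2π) × 24.00 h = (1.4570/π) × 24.00 = 11.13 h.

11.13 h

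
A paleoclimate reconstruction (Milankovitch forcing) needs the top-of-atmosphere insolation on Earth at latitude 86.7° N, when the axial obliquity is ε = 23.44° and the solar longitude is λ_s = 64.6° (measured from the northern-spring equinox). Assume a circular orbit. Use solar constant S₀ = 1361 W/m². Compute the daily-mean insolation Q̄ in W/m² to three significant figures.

Q̄ ≈ 488 W/m²

Solar declination: sin δ = sin ε · sin λ_s = sin 23.44° × sin 64.6° = 0.35934, so δ = +21.059°.
cos H₀ = −tan(+86.7°) tan(+21.059°) = -6.6781 ≤ −1 ⇒ polar day, H₀ = π.
Bracket: H₀ sin φ sin δ + cos φ cos δ sin H₀ = 3.1416×0.99834×0.35934 + 0.05756×0.93321×0.00000 = 1.127029 + 0.000000 = 1.127029.
Q̄ = (S₀/π) × [bracket] = (1361/π) × 1.127029 = 488.3 W/m².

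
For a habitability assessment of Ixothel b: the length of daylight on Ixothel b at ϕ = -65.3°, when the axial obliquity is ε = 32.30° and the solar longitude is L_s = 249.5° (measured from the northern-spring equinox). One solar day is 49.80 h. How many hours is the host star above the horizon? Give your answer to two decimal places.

Solar declination: sin δ = sin ε · sin L_s = sin 32.30° × sin 249.5° = -0.50051, so δ = -30.034°.
Sunrise equation: cos h₀ = −tan ϕ · tan δ = -1.2570 ≤ −1, so the host star never sets (polar day) and h₀ = π.
Daylight = 2h₀/(2π) × 49.80 h = (3.1416/π) × 49.80 = 49.80 h.

49.80 h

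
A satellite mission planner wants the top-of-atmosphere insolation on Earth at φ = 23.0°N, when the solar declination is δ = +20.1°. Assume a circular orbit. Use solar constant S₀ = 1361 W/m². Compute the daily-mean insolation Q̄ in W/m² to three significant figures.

cos H₀ = −tan(+23.0°) tan(+20.100°) = -0.1553, H₀ = 1.7268 rad.
Bracket: H₀ sin φ sin δ + cos φ cos δ sin H₀ = 1.7268×0.39073×0.34366 + 0.92050×0.93909×0.98786 = 0.231872 + 0.853938 = 1.085810.
Q̄ = (S₀/π) × [bracket] = (1361/π) × 1.085810 = 470.4 W/m².

Q̄ ≈ 470 W/m²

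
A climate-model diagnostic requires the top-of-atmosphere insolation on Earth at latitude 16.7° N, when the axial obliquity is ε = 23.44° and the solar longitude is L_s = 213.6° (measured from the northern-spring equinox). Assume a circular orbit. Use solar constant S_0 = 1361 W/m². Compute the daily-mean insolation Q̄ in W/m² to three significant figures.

Solar declination: sin δ = sin ε · sin L_s = sin 23.44° × sin 213.6° = -0.22013, so δ = -12.717°.
cos h₀ = −tan(+16.7°) tan(-12.717°) = 0.0677, h₀ = 1.5030 rad.
Bracket: h₀ sin ϕ sin δ + cos ϕ cos δ sin h₀ = 1.5030×0.28736×-0.22013 + 0.95782×0.97547×0.99771 = -0.095075 + 0.932185 = 0.837110.
Q̄ = (S_0/π) × [bracket] = (1361/π) × 0.837110 = 362.7 W/m².

Q̄ ≈ 363 W/m²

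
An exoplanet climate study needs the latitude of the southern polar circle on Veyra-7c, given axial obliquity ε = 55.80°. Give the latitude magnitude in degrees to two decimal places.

34.20°

The polar circle is the lowest latitude that experiences at least one full rotation of continuous darkness at the northern-summer solstice; it lies at |φ| = 90° − ε = 90° − 55.80° = 34.20°.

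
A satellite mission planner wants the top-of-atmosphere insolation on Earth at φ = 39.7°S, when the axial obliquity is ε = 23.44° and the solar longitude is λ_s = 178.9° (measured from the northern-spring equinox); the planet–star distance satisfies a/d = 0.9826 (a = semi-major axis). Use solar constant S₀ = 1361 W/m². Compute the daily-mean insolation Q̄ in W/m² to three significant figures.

Solar declination: sin δ = sin ε · sin λ_s = sin 23.44° × sin 178.9° = 0.00764, so δ = +0.438°.
cos H₀ = −tan(-39.7°) tan(+0.438°) = 0.0063, H₀ = 1.5645 rad.
Bracket: H₀ sin φ sin δ + cos φ cos δ sin H₀ = 1.5645×-0.63877×0.00764 + 0.76940×0.99997×0.99998 = -0.007635 + 0.769362 = 0.761727.
Inverse-square distance factor (a/d)² = 0.9826² = 0.965503.
Q̄ = (S₀/π) × 0.965503 × [bracket] = (1361/π) × 0.965503 × 0.761727 = 318.6 W/m².

Q̄ ≈ 319 W/m²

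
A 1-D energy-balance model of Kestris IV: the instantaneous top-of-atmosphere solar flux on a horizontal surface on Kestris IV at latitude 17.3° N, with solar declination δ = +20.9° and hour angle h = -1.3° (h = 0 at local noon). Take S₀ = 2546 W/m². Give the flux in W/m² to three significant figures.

2.54e+03 W/m²

cos θ_z = sin φ sin δ + cos φ cos δ cos h = 0.106085 + 0.891712 = 0.997797.
Flux = S₀ · cos θ_z = 2546 × 0.997797 = 2540 W/m².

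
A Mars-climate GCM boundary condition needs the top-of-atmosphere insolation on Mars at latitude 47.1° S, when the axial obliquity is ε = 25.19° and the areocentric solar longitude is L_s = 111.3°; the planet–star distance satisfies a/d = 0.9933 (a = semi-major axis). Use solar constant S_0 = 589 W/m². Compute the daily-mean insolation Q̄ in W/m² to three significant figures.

sin δ = sin 25.19° × sin 111.3° = 0.39655, so δ = +23.363°.
cos h₀ = −tan(-47.1°) tan(+23.363°) = 0.4648, h₀ = 1.0873 rad.
Bracket: h₀ sin ϕ sin δ + cos ϕ cos δ sin h₀ = 1.0873×-0.73254×0.39655 + 0.68072×0.91801×0.88539 = -0.315848 + 0.553287 = 0.237439.
Inverse-square distance factor (a/d)² = 0.9933² = 0.986645.
Q̄ = (S_0/π) × 0.986645 × [bracket] = (589/π) × 0.986645 × 0.237439 = 43.92 W/m².

Q̄ ≈ 43.9 W/m²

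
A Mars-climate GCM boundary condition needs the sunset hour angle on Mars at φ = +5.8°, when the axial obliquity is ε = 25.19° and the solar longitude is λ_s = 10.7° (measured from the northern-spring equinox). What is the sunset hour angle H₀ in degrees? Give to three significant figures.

Solar declination: sin δ = sin ε · sin λ_s = sin 25.19° × sin 10.7° = 0.07902, so δ = +4.532°.
cos H₀ = −tan φ · tan δ = −tan(+5.8°) × tan(+4.532°) = -0.0081, so H₀ = 1.5788 rad = 90.46°.

H₀ = 90.5°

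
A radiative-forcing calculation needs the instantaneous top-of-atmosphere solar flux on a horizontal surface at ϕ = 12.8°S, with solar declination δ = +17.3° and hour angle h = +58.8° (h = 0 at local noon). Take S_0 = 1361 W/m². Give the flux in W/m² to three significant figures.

cos θ_z = sin ϕ sin δ + cos ϕ cos δ cos h = -0.065883 + 0.482301 = 0.416418.
Flux = S_0 · cos θ_z = 1361 × 0.416418 = 566.7 W/m².

567 W/m²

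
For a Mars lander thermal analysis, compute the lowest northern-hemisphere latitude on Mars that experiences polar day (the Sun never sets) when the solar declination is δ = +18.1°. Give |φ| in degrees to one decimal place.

|φ| = 71.9°

Polar day requires cos H₀ = −tan φ tan δ ≤ −1, i.e. tan φ tan δ ≥ 1.
The boundary is |tan φ| · |tan δ| = 1, so |φ| = 90° − |δ| = 90° − 18.1° = 71.9° in the northern hemisphere.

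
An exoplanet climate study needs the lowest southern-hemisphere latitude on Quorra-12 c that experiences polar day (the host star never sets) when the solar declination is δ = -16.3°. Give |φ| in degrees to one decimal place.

|φ| = 73.7°

Polar day requires cos H₀ = −tan φ tan δ ≤ −1, i.e. tan φ tan δ ≥ 1.
The boundary is |tan φ| · |tan δ| = 1, so |φ| = 90° − |δ| = 90° − 16.3° = 73.7° in the southern hemisphere.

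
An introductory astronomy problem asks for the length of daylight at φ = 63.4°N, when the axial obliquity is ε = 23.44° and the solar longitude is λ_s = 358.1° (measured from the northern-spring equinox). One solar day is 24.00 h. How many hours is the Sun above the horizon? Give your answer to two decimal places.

Solar declination: sin δ = sin ε · sin λ_s = sin 23.44° × sin 358.1° = -0.01319, so δ = -0.756°.
cos H₀ = −tan φ · tan δ = −tan(+63.4°) × tan(-0.756°) = 0.0263, so H₀ = 1.5445 rad = 88.49°.
Daylight = 2H₀/(2π) × 24.00 h = (1.5445/π) × 24.00 = 11.80 h.

11.80 h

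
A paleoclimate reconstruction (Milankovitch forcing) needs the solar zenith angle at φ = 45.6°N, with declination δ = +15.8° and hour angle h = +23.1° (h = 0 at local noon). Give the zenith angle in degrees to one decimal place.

cos θ_z = sin φ sin δ + cos φ cos δ cos h = 0.194537 + 0.619250 = 0.813787.
θ_z = arccos(0.813787) = 35.5°.

θ_z = 35.5°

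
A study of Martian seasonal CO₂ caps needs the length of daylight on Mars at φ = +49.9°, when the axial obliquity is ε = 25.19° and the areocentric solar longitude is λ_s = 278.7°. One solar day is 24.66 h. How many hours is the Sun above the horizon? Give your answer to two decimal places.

sin δ = sin 25.19° × sin 278.7° = -0.42072, so δ = -24.880°.
cos H₀ = −tan φ · tan δ = −tan(+49.9°) × tan(-24.880°) = 0.5507, so H₀ = 0.9875 rad = 56.58°.
Daylight = 2H₀/(2π) × 24.66 h = (0.9875/π) × 24.66 = 7.75 h.

7.75 h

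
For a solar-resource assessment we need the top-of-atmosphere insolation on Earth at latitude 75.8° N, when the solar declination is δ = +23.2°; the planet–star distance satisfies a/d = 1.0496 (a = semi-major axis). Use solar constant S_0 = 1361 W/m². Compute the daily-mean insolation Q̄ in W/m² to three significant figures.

cos h₀ = −tan(+75.8°) tan(+23.200°) = -1.6938 ≤ −1 ⇒ polar day, h₀ = π.
Bracket: h₀ sin ϕ sin δ + cos ϕ cos δ sin h₀ = 3.1416×0.96945×0.39394 + 0.24531×0.91914×0.00000 = 1.199793 + 0.000000 = 1.199793.
Inverse-square distance factor (a/d)² = 1.0496² = 1.101660.
Q̄ = (S_0/π) × 1.101660 × [bracket] = (1361/π) × 1.101660 × 1.199793 = 572.6 W/m².

Q̄ ≈ 573 W/m²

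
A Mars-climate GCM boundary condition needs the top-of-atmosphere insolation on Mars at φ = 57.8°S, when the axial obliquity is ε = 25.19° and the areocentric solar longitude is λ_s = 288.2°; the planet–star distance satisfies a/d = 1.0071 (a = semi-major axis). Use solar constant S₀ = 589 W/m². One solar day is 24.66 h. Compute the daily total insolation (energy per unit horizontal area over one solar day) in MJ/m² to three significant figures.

19.4 MJ/m²

sin δ = sin 25.19° × sin 288.2° = -0.40433, so δ = -23.849°.
cos H₀ = −tan(-57.8°) tan(-23.849°) = -0.7020, H₀ = 2.3490 rad.
Bracket: H₀ sin φ sin δ + cos φ cos δ sin H₀ = 2.3490×-0.84619×-0.40433 + 0.53288×0.91461×0.71217 = 0.803687 + 0.347096 = 1.150783.
Inverse-square distance factor (a/d)² = 1.0071² = 1.014250.
Q̄ = (S₀/π) × 1.014250 × [bracket] = (589/π) × 1.014250 × 1.150783 = 218.83 W/m².
Daily total = Q̄ × 24.66 h × 3600 s/h = 218.83 × 24.66 × 3600 / 10⁶ = 19.43 MJ/m².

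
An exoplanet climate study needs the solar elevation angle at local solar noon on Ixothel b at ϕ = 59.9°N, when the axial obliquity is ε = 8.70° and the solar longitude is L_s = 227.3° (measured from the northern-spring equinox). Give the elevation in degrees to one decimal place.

Solar declination: sin δ = sin ε · sin L_s = sin 8.70° × sin 227.3° = -0.11116, so δ = -6.382°.
At local noon the hour angle is zero, so the zenith angle equals |ϕ − δ| = |+59.9° − (-6.382°)| = 66.282°.
Elevation = 90° − 66.282° = 23.7°.

23.7°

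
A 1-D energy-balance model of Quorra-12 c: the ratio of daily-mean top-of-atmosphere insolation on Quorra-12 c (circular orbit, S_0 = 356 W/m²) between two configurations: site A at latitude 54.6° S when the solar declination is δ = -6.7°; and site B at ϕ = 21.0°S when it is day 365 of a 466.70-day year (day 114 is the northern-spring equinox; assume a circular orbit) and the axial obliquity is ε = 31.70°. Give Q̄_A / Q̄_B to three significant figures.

Q̄_A / Q̄_B ≈ 0.735

— Configuration A (ϕ=-54.6°):
cos h₀ = −tan(-54.6°) tan(-6.700°) = -0.1653, h₀ = 1.7369 rad.
Bracket: h₀ sin ϕ sin δ + cos ϕ cos δ sin h₀ = 1.7369×-0.81513×-0.11667 + 0.57928×0.99317×0.98624 = 0.165181 + 0.567407 = 0.732588.
Q̄ = (S_0/π) × [bracket] = (356/π) × 0.732588 = 83.016 W/m².
— Configuration B (ϕ=-21.0°):
Solar longitude: L_s = 360° × (365 − 114)/466.70 = 193.615°.
sin δ = sin 31.70° × sin 193.615° = -0.12369, so δ = -7.105°.
cos h₀ = −tan(-21.0°) tan(-7.105°) = -0.0478, h₀ = 1.6187 rad.
Bracket: h₀ sin ϕ sin δ + cos ϕ cos δ sin h₀ = 1.6187×-0.35837×-0.12369 + 0.93358×0.99232×0.99885 = 0.071752 + 0.925345 = 0.997097.
Q̄ = (S_0/π) × [bracket] = (356/π) × 0.997097 = 112.99 W/m².
Ratio Q̄_A / Q̄_B = 83.016 / 112.99 = 0.7347.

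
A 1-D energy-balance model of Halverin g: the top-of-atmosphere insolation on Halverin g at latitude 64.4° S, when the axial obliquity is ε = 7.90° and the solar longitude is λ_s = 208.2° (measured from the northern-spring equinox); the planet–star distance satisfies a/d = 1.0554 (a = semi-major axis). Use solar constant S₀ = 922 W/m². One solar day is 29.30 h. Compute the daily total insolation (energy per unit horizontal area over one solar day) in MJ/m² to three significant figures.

18.2 MJ/m²

Solar declination: sin δ = sin ε · sin λ_s = sin 7.90° × sin 208.2° = -0.06495, so δ = -3.724°.
cos H₀ = −tan(-64.4°) tan(-3.724°) = -0.1358, H₀ = 1.7071 rad.
Bracket: H₀ sin φ sin δ + cos φ cos δ sin H₀ = 1.7071×-0.90183×-0.06495 + 0.43209×0.99789×0.99073 = 0.099991 + 0.427181 = 0.527172.
Inverse-square distance factor (a/d)² = 1.0554² = 1.113869.
Q̄ = (S₀/π) × 1.113869 × [bracket] = (922/π) × 1.113869 × 0.527172 = 172.33 W/m².
Daily total = Q̄ × 29.30 h × 3600 s/h = 172.33 × 29.30 × 3600 / 10⁶ = 18.18 MJ/m².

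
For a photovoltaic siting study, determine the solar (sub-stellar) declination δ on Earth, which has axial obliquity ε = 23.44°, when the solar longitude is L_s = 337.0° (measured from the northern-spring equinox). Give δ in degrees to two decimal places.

δ = -8.94°

sin δ = sin ε · sin L_s = sin 23.44° × sin 337.0° = -0.155428.
δ = arcsin(-0.155428) = -8.94°.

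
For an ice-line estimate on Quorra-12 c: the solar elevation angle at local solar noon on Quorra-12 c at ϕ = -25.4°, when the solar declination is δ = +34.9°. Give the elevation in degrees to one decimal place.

At local noon the hour angle is zero, so the zenith angle equals |ϕ − δ| = |-25.4° − (+34.900°)| = 60.300°.
Elevation = 90° − 60.300° = 29.7°.

29.7°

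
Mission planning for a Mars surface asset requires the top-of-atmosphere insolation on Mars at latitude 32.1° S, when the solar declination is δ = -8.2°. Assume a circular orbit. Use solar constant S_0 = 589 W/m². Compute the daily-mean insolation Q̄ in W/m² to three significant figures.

Q̄ ≈ 180 W/m²

cos h₀ = −tan(-32.1°) tan(-8.200°) = -0.0904, h₀ = 1.6613 rad.
Bracket: h₀ sin ϕ sin δ + cos ϕ cos δ sin h₀ = 1.6613×-0.53140×-0.14263 + 0.84712×0.98978×0.99591 = 0.125916 + 0.835033 = 0.960949.
Q̄ = (S_0/π) × [bracket] = (589/π) × 0.960949 = 180.2 W/m².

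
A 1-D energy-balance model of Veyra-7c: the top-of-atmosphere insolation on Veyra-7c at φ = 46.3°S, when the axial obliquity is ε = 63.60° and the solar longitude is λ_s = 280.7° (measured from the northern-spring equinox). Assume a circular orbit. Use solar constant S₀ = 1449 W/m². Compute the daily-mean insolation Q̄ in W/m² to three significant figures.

Q̄ ≈ 922 W/m²

Solar declination: sin δ = sin ε · sin λ_s = sin 63.60° × sin 280.7° = -0.88014, so δ = -61.659°.
cos H₀ = −tan(-46.3°) tan(-61.659°) = -1.9401 ≤ −1 ⇒ polar day, H₀ = π.
Bracket: H₀ sin φ sin δ + cos φ cos δ sin H₀ = 3.1416×-0.72297×-0.88014 + 0.69088×0.47472×0.00000 = 1.999047 + 0.000000 = 1.999047.
Q̄ = (S₀/π) × [bracket] = (1449/π) × 1.999047 = 922.0 W/m².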